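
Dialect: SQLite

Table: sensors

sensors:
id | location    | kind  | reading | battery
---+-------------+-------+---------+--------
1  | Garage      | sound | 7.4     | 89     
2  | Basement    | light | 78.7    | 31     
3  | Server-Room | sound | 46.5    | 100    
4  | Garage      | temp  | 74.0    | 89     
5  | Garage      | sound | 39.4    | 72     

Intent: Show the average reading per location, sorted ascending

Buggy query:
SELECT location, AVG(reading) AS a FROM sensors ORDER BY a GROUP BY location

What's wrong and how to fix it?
Bug: GROUP BY must precede ORDER BY

Fix: Reorder: SELECT … FROM … GROUP BY … ORDER BY …

Corrected query:
SELECT location, AVG(reading) AS a FROM sensors GROUP BY location ORDER BY a

Result:
location    | a        
------------+----------
Garage      | 40.266667
Server-Room | 46.5     
Basement    | 78.7     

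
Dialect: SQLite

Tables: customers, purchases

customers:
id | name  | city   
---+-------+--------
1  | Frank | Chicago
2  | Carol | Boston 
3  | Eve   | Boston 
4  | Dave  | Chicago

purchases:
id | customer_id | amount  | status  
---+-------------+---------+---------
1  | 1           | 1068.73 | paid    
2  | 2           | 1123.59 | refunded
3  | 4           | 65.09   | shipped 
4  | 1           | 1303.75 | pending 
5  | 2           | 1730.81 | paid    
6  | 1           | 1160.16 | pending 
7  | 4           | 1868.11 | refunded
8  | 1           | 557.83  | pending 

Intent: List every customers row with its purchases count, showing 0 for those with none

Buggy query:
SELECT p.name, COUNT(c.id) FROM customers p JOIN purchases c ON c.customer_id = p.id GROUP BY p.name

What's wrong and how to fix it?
Bug: An inner join excludes parents with zero children

Fix: Use LEFT JOIN so parents without children still appear (COUNT(c.id) gives 0)

Corrected query:
SELECT p.name, COUNT(c.id) FROM customers p LEFT JOIN purchases c ON c.customer_id = p.id GROUP BY p.name

Result:
name  | COUNT(c.id)
------+------------
Carol | 2          
Dave  | 2          
Eve   | 0          
Frank | 4          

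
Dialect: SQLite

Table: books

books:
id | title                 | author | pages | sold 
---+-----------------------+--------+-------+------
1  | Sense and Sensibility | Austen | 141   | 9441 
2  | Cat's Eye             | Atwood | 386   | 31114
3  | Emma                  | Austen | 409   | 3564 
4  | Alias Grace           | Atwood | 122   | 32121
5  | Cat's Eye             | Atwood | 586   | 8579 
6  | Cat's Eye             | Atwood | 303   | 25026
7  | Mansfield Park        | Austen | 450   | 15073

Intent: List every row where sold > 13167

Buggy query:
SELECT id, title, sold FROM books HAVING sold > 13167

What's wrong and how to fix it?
Bug: HAVING filters the output of aggregation, but this query has no GROUP BY and no aggregate functions, so SQLite rejects it (HAVING clause on a non-aggregate query); the condition here is per row

Fix: Replace HAVING with WHERE since the condition applies to individual rows

Corrected query:
SELECT id, title, sold FROM books WHERE sold > 13167

Result:
id | title          | sold 
---+----------------+------
2  | Cat's Eye      | 31114
4  | Alias Grace    | 32121
6  | Cat's Eye      | 25026
7  | Mansfield Park | 15073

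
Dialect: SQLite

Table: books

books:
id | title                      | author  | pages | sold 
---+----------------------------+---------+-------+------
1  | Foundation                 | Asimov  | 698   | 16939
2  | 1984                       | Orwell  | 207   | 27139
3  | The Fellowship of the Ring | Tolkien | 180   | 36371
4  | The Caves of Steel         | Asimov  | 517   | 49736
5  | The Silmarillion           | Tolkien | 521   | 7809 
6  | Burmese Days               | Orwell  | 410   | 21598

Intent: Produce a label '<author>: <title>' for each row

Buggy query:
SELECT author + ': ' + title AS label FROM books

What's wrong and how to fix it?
Bug: '+' is numeric addition; on text columns SQLite converts them to 0 instead of concatenating

Fix: Use the || operator for string concatenation

Corrected query:
SELECT author || ': ' || title AS label FROM books

Result:
label                              
-----------------------------------
Asimov: Foundation                 
Orwell: 1984                       
Tolkien: The Fellowship of the Ring
Asimov: The Caves of Steel         
Tolkien: The Silmarillion          
Orwell: Burmese Days               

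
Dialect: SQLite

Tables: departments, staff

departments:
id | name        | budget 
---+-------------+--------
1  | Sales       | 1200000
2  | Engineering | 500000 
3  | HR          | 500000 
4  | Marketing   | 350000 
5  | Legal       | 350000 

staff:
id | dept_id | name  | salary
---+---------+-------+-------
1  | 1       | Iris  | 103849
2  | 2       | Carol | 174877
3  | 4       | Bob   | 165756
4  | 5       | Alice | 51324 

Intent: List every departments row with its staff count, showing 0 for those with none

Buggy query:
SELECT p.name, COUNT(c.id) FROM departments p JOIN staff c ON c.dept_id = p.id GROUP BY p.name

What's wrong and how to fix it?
Bug: An inner join excludes parents with zero children

Fix: Use LEFT JOIN so parents without children still appear (COUNT(c.id) gives 0)

Corrected query:
SELECT p.name, COUNT(c.id) FROM departments p LEFT JOIN staff c ON c.dept_id = p.id GROUP BY p.name

Result:
name        | COUNT(c.id)
------------+------------
Engineering | 1          
HR          | 0          
Legal       | 1          
Marketing   | 1          
Sales       | 1          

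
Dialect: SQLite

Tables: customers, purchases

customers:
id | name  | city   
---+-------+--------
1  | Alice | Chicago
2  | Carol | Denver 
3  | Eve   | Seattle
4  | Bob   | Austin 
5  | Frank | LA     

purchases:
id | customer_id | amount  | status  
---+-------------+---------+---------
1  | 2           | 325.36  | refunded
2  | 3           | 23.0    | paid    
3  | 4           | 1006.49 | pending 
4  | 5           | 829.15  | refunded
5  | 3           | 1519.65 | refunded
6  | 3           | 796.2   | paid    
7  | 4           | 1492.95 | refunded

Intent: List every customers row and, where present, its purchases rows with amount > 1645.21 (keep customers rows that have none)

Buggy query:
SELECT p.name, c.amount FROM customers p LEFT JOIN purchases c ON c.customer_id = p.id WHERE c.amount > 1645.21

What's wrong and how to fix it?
Bug: A WHERE condition on the right-hand table after LEFT JOIN drops unmatched parents

Fix: Move the right-table condition into the ON clause so unmatched parents are kept

Corrected query:
SELECT p.name, c.amount FROM customers p LEFT JOIN purchases c ON c.customer_id = p.id AND c.amount > 1645.21

Result:
name  | amount
------+-------
Alice | NULL  
Carol | NULL  
Eve   | NULL  
Bob   | NULL  
Frank | NULL  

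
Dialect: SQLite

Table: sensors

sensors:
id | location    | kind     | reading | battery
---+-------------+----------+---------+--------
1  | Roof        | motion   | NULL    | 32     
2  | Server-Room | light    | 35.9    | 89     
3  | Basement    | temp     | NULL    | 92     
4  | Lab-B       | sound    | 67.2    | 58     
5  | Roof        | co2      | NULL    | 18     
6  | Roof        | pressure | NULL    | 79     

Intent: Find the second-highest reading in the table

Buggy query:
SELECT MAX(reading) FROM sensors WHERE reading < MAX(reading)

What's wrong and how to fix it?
Bug: MAX(reading) on the right of the comparison is an aggregate-in-WHERE error

Fix: Put the inner MAX in a scalar subquery

Corrected query:
SELECT MAX(reading) FROM sensors WHERE reading < (SELECT MAX(reading) FROM sensors)

Result:
MAX(reading)
------------
35.9        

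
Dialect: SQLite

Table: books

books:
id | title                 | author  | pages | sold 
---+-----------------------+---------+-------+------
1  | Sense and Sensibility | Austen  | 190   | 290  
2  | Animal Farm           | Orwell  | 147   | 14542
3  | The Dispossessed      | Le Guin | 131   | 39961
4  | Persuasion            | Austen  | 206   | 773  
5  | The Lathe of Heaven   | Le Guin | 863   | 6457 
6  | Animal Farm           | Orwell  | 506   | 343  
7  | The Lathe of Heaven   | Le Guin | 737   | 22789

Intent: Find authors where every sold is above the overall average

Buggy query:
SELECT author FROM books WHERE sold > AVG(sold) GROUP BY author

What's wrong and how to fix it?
Bug: AVG() is an aggregate; it can't sit directly in WHERE

Fix: Compute the overall average in a scalar subquery and compare each group's MIN against it in HAVING

Corrected query:
SELECT author FROM books GROUP BY author HAVING MIN(sold) > (SELECT AVG(sold) FROM books)

Result:
(no rows)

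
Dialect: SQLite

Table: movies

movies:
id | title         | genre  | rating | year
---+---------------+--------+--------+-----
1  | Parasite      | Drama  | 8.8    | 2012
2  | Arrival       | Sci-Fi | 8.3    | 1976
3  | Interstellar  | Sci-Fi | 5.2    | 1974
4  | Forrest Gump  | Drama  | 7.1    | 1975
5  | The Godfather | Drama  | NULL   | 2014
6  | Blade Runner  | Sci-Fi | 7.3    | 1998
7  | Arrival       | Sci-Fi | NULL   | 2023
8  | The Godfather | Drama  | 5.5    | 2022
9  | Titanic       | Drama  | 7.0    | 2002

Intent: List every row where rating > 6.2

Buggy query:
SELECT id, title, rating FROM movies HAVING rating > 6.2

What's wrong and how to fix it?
Bug: HAVING filters the output of aggregation, but this query has no GROUP BY and no aggregate functions, so SQLite rejects it (HAVING clause on a non-aggregate query); the condition here is per row

Fix: Use WHERE for row-level filtering

Corrected query:
SELECT id, title, rating FROM movies WHERE rating > 6.2

Result:
id | title        | rating
---+--------------+-------
1  | Parasite     | 8.8   
2  | Arrival      | 8.3   
4  | Forrest Gump | 7.1   
6  | Blade Runner | 7.3   
9  | Titanic      | 7     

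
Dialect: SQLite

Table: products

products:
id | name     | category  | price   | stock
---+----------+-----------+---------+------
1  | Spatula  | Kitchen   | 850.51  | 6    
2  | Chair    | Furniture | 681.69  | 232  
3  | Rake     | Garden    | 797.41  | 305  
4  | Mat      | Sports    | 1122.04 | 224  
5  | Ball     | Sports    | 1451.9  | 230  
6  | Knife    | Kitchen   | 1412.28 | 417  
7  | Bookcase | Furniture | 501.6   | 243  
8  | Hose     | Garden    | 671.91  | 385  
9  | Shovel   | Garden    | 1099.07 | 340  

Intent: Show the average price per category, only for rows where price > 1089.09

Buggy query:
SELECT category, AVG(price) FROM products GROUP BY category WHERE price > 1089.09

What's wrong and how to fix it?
Bug: Row-level WHERE must come before GROUP BY in the clause order

Fix: Move the WHERE clause before GROUP BY

Corrected query:
SELECT category, AVG(price) FROM products WHERE price > 1089.09 GROUP BY category

Result:
category | AVG(price)
---------+-----------
Garden   | 1099.07   
Kitchen  | 1412.28   
Sports   | 1286.97   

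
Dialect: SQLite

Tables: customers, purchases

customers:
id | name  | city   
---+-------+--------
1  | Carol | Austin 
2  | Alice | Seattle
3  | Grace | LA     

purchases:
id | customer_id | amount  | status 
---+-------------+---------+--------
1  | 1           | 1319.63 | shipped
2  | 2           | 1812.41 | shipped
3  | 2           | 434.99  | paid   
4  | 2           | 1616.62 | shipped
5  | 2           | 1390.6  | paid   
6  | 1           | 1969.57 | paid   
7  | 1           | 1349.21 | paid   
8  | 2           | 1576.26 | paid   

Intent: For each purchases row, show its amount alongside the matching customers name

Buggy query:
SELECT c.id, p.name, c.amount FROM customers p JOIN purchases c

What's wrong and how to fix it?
Bug: Missing join condition: each purchases row is matched to all customers rows instead of just its own

Fix: Add ON c.customer_id = p.id to the JOIN

Corrected query:
SELECT c.id, p.name, c.amount FROM customers p JOIN purchases c ON c.customer_id = p.id

Result:
id | name  | amount 
---+-------+--------
1  | Carol | 1319.63
2  | Alice | 1812.41
3  | Alice | 434.99 
4  | Alice | 1616.62
5  | Alice | 1390.6 
6  | Carol | 1969.57
7  | Carol | 1349.21
8  | Alice | 1576.26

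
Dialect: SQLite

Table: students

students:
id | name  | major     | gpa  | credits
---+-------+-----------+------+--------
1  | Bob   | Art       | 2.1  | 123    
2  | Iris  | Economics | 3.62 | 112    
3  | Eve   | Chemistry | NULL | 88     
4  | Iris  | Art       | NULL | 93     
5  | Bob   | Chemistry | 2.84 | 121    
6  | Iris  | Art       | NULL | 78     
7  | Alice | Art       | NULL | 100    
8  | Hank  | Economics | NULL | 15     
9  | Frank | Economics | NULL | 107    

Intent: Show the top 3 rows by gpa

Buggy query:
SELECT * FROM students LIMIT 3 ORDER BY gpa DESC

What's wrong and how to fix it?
Bug: ORDER BY cannot follow LIMIT; LIMIT is the final clause

Fix: Sort with ORDER BY, then apply LIMIT

Corrected query:
SELECT * FROM students ORDER BY gpa DESC LIMIT 3

Result:
id | name | major     | gpa  | credits
---+------+-----------+------+--------
2  | Iris | Economics | 3.62 | 112    
5  | Bob  | Chemistry | 2.84 | 121    
1  | Bob  | Art       | 2.1  | 123    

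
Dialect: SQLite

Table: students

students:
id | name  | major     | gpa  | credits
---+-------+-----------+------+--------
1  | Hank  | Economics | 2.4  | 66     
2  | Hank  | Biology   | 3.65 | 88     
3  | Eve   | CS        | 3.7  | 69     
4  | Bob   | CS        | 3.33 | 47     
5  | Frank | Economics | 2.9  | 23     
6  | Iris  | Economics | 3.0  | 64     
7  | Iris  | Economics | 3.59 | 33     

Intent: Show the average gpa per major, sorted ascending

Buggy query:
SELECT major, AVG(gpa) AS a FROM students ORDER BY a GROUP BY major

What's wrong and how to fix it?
Bug: GROUP BY must precede ORDER BY

Fix: Move ORDER BY to the end, after GROUP BY

Corrected query:
SELECT major, AVG(gpa) AS a FROM students GROUP BY major ORDER BY a

Result:
major     | a     
----------+-------
Economics | 2.9725
CS        | 3.515 
Biology   | 3.65  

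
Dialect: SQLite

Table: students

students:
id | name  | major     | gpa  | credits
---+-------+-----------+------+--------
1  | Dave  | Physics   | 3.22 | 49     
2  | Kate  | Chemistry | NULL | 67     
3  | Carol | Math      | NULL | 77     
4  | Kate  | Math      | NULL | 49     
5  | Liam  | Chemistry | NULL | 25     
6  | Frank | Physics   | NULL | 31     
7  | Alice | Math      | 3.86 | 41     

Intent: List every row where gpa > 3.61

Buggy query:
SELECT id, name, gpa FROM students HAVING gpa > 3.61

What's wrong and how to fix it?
Bug: HAVING filters the output of aggregation, but this query has no GROUP BY and no aggregate functions, so SQLite rejects it (HAVING clause on a non-aggregate query); the condition here is per row

Fix: Use WHERE for row-level filtering

Corrected query:
SELECT id, name, gpa FROM students WHERE gpa > 3.61

Result:
id | name  | gpa 
---+-------+-----
7  | Alice | 3.86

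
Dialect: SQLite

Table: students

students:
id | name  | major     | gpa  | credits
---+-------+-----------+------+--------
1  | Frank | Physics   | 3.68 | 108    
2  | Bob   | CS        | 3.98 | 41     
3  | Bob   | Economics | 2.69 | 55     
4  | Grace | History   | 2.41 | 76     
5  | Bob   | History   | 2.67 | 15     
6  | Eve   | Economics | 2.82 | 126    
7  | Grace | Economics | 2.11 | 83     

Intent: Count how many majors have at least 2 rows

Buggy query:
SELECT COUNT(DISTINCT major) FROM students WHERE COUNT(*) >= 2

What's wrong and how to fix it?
Bug: WHERE filters individual rows, not groups, so a group-level COUNT is invalid there

Fix: Group first with HAVING COUNT(*) >= 2, then COUNT the resulting groups

Corrected query:
SELECT COUNT(*) FROM (SELECT major FROM students GROUP BY major HAVING COUNT(*) >= 2)

Result:
COUNT(*)
--------
2       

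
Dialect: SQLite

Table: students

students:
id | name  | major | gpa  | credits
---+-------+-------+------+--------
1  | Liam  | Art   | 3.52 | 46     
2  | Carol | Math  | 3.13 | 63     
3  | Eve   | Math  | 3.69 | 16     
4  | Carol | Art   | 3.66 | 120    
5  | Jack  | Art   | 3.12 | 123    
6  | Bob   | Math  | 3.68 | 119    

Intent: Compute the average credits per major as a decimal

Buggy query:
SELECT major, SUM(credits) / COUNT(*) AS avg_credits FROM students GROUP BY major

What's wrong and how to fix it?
Bug: SUM(credits) and COUNT(*) are both integers; the division truncates the fractional part

Fix: Cast one side to REAL so the division keeps the fractional part

Corrected query:
SELECT major, SUM(credits) * 1.0 / COUNT(*) AS avg_credits FROM students GROUP BY major

Result:
major | avg_credits
------+------------
Art   | 96.333333  
Math  | 66         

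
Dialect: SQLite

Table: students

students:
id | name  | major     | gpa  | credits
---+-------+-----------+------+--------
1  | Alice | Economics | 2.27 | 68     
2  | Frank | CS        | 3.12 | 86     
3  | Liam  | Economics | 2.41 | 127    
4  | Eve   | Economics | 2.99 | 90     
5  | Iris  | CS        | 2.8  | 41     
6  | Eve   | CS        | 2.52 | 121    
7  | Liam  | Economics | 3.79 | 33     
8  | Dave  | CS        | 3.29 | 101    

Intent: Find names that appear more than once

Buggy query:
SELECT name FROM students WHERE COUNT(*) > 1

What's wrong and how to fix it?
Bug: COUNT(*) is an aggregate and cannot be used in WHERE

Fix: GROUP BY name, then filter groups with HAVING COUNT(*) > 1

Corrected query:
SELECT name FROM students GROUP BY name HAVING COUNT(*) > 1

Result:
name
----
Eve 
Liam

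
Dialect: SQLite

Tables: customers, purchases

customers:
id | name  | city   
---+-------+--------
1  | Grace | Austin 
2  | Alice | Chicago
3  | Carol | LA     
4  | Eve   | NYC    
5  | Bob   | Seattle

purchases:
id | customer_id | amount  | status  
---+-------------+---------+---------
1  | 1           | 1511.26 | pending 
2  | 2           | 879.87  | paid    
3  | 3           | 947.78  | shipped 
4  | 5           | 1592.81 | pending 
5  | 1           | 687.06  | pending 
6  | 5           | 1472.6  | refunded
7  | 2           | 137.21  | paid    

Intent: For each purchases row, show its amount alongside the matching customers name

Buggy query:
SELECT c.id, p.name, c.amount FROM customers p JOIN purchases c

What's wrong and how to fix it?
Bug: Missing join condition: each purchases row is matched to all customers rows instead of just its own

Fix: Specify the join condition linking the foreign key to the parent id

Corrected query:
SELECT c.id, p.name, c.amount FROM customers p JOIN purchases c ON c.customer_id = p.id

Result:
id | name  | amount 
---+-------+--------
1  | Grace | 1511.26
2  | Alice | 879.87 
3  | Carol | 947.78 
4  | Bob   | 1592.81
5  | Grace | 687.06 
6  | Bob   | 1472.6 
7  | Alice | 137.21 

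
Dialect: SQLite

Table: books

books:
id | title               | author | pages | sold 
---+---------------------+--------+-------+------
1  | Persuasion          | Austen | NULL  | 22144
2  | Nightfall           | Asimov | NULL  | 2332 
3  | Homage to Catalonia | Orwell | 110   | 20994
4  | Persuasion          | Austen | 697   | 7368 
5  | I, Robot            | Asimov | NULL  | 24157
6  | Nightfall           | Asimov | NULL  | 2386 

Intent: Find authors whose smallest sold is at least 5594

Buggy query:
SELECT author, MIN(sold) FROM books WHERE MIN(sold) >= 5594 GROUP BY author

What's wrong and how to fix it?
Bug: MIN() in WHERE is a misuse of aggregate

Fix: Replace WHERE with HAVING after the GROUP BY

Corrected query:
SELECT author, MIN(sold) FROM books GROUP BY author HAVING MIN(sold) >= 5594

Result:
author | MIN(sold)
-------+----------
Austen | 7368     
Orwell | 20994    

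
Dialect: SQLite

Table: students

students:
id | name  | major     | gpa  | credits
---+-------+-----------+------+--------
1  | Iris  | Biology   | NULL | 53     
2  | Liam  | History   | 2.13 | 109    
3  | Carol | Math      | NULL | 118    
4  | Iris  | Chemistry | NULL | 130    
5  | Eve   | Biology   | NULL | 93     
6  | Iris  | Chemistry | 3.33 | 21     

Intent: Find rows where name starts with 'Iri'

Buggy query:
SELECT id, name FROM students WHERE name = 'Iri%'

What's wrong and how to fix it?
Bug: Wildcards only work with LIKE; '=' treats '%' as a literal character

Fix: Use LIKE for wildcard pattern matching

Corrected query:
SELECT id, name FROM students WHERE name LIKE 'Iri%'

Result:
id | name
---+-----
1  | Iris
4  | Iris
6  | Iris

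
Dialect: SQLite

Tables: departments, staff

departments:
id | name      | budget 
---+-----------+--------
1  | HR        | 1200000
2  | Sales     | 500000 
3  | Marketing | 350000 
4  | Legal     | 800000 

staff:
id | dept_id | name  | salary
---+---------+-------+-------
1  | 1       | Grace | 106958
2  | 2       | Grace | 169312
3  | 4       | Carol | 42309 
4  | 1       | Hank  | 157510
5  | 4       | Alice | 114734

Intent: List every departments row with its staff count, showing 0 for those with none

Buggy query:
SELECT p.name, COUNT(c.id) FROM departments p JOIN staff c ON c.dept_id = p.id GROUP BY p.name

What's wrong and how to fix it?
Bug: An inner join excludes parents with zero children

Fix: Switch to LEFT JOIN to retain unmatched parent rows

Corrected query:
SELECT p.name, COUNT(c.id) FROM departments p LEFT JOIN staff c ON c.dept_id = p.id GROUP BY p.name

Result:
name      | COUNT(c.id)
----------+------------
HR        | 2          
Legal     | 2          
Marketing | 0          
Sales     | 1          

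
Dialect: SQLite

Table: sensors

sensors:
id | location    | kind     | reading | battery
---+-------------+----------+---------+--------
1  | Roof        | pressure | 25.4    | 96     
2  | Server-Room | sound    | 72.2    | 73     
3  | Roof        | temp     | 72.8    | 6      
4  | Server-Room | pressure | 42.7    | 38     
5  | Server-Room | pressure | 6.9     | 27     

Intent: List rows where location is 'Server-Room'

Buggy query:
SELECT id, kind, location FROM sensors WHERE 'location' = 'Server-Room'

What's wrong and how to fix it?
Bug: 'location' in single quotes is a string literal, not the column; the comparison is literal-vs-literal and never true

Fix: Reference the column as location without single quotes

Corrected query:
SELECT id, kind, location FROM sensors WHERE location = 'Server-Room'

Result:
id | kind     | location   
---+----------+------------
2  | sound    | Server-Room
4  | pressure | Server-Room
5  | pressure | Server-Room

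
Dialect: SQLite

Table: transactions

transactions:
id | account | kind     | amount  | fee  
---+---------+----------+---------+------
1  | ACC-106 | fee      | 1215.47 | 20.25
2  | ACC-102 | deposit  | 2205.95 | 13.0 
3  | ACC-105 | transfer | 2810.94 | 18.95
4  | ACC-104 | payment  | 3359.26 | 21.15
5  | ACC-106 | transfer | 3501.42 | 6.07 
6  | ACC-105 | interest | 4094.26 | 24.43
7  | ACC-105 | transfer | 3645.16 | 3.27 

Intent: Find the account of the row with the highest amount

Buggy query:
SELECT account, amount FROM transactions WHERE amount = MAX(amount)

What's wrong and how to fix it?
Bug: MAX(amount) is an aggregate and cannot be used directly in WHERE

Fix: Wrap MAX in a scalar subquery so WHERE compares against a single value

Corrected query:
SELECT account, amount FROM transactions WHERE amount = (SELECT MAX(amount) FROM transactions)

Result:
account | amount 
--------+--------
ACC-105 | 4094.26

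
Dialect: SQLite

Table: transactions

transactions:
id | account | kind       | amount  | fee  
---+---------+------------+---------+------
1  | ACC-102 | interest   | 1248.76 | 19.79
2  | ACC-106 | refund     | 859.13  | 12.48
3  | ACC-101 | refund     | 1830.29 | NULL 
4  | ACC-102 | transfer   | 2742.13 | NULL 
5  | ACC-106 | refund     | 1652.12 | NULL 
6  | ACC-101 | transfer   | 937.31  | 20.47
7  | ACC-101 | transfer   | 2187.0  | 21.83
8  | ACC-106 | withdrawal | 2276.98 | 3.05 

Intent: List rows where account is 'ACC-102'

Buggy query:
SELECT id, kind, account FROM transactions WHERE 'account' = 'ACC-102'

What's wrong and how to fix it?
Bug: 'account' in single quotes is a string literal, not the column; the comparison is literal-vs-literal and never true

Fix: Remove the quotes around the column name (or use double quotes for an identifier)

Corrected query:
SELECT id, kind, account FROM transactions WHERE account = 'ACC-102'

Result:
id | kind     | account
---+----------+--------
1  | interest | ACC-102
4  | transfer | ACC-102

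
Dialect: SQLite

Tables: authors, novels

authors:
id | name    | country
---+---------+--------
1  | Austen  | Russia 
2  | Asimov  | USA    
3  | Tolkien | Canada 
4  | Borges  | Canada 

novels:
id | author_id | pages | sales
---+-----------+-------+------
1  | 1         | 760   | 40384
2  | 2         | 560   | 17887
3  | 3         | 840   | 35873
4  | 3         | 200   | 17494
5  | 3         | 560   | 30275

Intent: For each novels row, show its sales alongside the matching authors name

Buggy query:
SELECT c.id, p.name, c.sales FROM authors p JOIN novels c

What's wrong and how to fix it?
Bug: JOIN with no ON clause produces a cartesian product; every novels row pairs with every authors row

Fix: Specify the join condition linking the foreign key to the parent id

Corrected query:
SELECT c.id, p.name, c.sales FROM authors p JOIN novels c ON c.author_id = p.id

Result:
id | name    | sales
---+---------+------
1  | Austen  | 40384
2  | Asimov  | 17887
3  | Tolkien | 35873
4  | Tolkien | 17494
5  | Tolkien | 30275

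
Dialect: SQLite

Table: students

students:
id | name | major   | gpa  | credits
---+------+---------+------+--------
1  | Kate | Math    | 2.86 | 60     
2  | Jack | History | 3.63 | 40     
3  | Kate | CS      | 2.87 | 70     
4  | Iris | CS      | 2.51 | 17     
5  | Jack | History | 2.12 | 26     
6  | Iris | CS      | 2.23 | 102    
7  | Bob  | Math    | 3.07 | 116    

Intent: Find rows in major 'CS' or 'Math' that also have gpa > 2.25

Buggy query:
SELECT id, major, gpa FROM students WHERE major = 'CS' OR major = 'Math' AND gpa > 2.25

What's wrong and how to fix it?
Bug: Without parentheses, AND is evaluated before OR, so the gpa filter only applies to the 'Math' branch

Fix: Group the OR with parentheses (or use IN), then AND the threshold

Corrected query:
SELECT id, major, gpa FROM students WHERE (major = 'CS' OR major = 'Math') AND gpa > 2.25

Result:
id | major | gpa 
---+-------+-----
1  | Math  | 2.86
3  | CS    | 2.87
4  | CS    | 2.51
7  | Math  | 3.07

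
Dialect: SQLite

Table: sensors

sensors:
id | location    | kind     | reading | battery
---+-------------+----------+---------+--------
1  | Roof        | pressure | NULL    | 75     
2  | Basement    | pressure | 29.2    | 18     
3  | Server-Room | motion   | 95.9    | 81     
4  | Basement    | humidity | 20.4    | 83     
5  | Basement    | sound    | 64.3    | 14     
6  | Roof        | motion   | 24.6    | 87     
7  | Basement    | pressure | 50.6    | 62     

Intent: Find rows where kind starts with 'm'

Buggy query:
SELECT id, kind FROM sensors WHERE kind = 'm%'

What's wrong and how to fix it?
Bug: Wildcards only work with LIKE; '=' treats '%' as a literal character

Fix: Replace '=' with LIKE so 'm%' is treated as a pattern

Corrected query:
SELECT id, kind FROM sensors WHERE kind LIKE 'm%'

Result:
id | kind  
---+-------
3  | motion
6  | motion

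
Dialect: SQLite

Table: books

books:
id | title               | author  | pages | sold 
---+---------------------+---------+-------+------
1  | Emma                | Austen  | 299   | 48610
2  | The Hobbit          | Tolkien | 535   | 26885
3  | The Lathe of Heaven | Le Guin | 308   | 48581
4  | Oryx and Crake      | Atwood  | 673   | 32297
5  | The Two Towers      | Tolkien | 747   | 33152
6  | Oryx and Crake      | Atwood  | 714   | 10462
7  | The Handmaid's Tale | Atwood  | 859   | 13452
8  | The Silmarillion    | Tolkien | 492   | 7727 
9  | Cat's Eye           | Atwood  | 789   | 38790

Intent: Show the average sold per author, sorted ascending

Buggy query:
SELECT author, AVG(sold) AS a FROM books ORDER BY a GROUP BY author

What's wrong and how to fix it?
Bug: GROUP BY must precede ORDER BY

Fix: Reorder: SELECT … FROM … GROUP BY … ORDER BY …

Corrected query:
SELECT author, AVG(sold) AS a FROM books GROUP BY author ORDER BY a

Result:
author  | a       
--------+---------
Tolkien | 22588   
Atwood  | 23750.25
Le Guin | 48581   
Austen  | 48610   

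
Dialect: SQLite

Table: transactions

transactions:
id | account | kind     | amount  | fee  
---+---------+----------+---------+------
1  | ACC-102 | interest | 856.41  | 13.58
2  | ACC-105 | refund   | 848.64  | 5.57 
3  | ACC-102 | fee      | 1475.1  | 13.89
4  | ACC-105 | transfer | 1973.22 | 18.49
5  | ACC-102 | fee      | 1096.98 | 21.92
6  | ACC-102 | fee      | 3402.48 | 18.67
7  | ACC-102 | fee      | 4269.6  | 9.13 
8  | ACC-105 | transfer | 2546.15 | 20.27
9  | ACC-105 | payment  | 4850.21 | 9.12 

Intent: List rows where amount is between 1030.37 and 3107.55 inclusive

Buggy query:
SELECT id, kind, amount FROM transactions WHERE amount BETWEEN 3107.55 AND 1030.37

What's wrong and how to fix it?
Bug: The bounds are reversed; BETWEEN a AND b requires a <= b to match anything

Fix: Write BETWEEN 1030.37 AND 3107.55

Corrected query:
SELECT id, kind, amount FROM transactions WHERE amount BETWEEN 1030.37 AND 3107.55

Result:
id | kind     | amount 
---+----------+--------
3  | fee      | 1475.1 
4  | transfer | 1973.22
5  | fee      | 1096.98
8  | transfer | 2546.15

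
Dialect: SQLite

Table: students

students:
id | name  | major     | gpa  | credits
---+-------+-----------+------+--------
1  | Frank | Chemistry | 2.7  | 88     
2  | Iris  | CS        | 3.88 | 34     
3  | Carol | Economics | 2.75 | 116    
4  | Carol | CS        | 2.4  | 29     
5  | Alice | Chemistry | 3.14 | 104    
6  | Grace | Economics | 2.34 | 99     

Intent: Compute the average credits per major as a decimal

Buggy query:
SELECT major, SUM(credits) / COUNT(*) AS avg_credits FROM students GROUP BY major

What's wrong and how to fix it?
Bug: SUM(credits) and COUNT(*) are both integers; the division truncates the fractional part

Fix: Cast one side to REAL so the division keeps the fractional part

Corrected query:
SELECT major, SUM(credits) * 1.0 / COUNT(*) AS avg_credits FROM students GROUP BY major

Result:
major     | avg_credits
----------+------------
CS        | 31.5       
Chemistry | 96         
Economics | 107.5      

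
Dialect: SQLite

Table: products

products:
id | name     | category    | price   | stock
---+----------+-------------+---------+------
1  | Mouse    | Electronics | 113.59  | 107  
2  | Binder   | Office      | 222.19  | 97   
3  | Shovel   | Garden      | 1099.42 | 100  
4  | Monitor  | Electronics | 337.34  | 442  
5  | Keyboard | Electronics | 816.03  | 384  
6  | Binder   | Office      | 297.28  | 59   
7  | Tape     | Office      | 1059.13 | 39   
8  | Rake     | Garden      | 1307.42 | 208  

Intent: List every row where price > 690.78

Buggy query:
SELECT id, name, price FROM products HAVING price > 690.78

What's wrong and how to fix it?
Bug: This is a non-aggregate query (no GROUP BY, no aggregates), so in SQLite the HAVING clause is invalid here; a row-level condition belongs in WHERE

Fix: Use WHERE for row-level filtering

Corrected query:
SELECT id, name, price FROM products WHERE price > 690.78

Result:
id | name     | price  
---+----------+--------
3  | Shovel   | 1099.42
5  | Keyboard | 816.03 
7  | Tape     | 1059.13
8  | Rake     | 1307.42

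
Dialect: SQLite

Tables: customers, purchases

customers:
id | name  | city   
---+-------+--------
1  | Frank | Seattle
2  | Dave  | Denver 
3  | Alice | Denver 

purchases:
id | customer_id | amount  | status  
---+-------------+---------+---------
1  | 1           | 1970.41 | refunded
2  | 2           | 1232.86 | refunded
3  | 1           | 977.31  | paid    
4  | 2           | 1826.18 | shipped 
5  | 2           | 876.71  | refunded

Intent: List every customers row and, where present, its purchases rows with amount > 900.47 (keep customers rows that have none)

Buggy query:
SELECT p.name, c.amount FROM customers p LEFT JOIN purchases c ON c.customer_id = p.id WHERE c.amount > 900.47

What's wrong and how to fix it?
Bug: Filtering c.amount in WHERE discards the NULL rows produced by LEFT JOIN, turning it into an inner join

Fix: Move the right-table condition into the ON clause so unmatched parents are kept

Corrected query:
SELECT p.name, c.amount FROM customers p LEFT JOIN purchases c ON c.customer_id = p.id AND c.amount > 900.47

Result:
name  | amount 
------+--------
Frank | 977.31 
Frank | 1970.41
Dave  | 1232.86
Dave  | 1826.18
Alice | NULL   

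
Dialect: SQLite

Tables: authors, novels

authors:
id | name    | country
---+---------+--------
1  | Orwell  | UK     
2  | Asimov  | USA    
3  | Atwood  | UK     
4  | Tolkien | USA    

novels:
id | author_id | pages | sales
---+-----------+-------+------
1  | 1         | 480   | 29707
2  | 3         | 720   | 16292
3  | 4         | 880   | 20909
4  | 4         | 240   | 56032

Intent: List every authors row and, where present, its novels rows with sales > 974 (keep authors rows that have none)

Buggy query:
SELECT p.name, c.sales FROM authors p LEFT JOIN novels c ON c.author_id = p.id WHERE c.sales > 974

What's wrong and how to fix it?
Bug: A WHERE condition on the right-hand table after LEFT JOIN drops unmatched parents

Fix: Put 'c.sales > 974' in the JOIN's ON clause instead of WHERE

Corrected query:
SELECT p.name, c.sales FROM authors p LEFT JOIN novels c ON c.author_id = p.id AND c.sales > 974

Result:
name    | sales
--------+------
Orwell  | 29707
Asimov  | NULL 
Atwood  | 16292
Tolkien | 20909
Tolkien | 56032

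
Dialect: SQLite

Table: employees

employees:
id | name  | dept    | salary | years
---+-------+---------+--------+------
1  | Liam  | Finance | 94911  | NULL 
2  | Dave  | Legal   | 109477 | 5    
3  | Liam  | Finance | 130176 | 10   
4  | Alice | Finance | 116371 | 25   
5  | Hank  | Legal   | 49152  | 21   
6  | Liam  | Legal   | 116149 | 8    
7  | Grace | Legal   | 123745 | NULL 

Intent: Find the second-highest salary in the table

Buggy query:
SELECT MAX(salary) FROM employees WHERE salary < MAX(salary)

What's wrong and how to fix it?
Bug: MAX(salary) on the right of the comparison is an aggregate-in-WHERE error

Fix: Compute the overall MAX in a subquery, then take MAX of rows below it

Corrected query:
SELECT MAX(salary) FROM employees WHERE salary < (SELECT MAX(salary) FROM employees)

Result:
MAX(salary)
-----------
123745     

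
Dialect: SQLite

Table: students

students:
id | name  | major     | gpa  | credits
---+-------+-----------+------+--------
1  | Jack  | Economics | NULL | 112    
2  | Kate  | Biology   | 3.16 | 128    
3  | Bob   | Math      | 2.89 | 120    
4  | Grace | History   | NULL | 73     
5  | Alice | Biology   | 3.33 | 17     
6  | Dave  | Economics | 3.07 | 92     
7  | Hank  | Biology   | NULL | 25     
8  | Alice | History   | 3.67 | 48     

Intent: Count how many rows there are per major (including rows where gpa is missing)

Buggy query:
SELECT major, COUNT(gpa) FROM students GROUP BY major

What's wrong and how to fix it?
Bug: COUNT(column) counts non-NULL values only; rows with NULL gpa aren't counted

Fix: Use COUNT(*) to count all rows regardless of NULL

Corrected query:
SELECT major, COUNT(*) FROM students GROUP BY major

Result:
major     | COUNT(*)
----------+---------
Biology   | 3       
Economics | 2       
History   | 2       
Math      | 1       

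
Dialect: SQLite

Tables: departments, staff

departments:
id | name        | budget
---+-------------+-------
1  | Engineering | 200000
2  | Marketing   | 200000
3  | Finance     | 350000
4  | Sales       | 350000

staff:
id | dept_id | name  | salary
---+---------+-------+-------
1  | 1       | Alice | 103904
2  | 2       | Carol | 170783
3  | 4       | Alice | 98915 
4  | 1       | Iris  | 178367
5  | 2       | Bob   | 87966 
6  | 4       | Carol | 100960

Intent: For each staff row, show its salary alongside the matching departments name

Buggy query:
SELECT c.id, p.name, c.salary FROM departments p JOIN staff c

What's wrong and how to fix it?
Bug: JOIN with no ON clause produces a cartesian product; every staff row pairs with every departments row

Fix: Add ON c.dept_id = p.id to the JOIN

Corrected query:
SELECT c.id, p.name, c.salary FROM departments p JOIN staff c ON c.dept_id = p.id

Result:
id | name        | salary
---+-------------+-------
1  | Engineering | 103904
2  | Marketing   | 170783
3  | Sales       | 98915 
4  | Engineering | 178367
5  | Marketing   | 87966 
6  | Sales       | 100960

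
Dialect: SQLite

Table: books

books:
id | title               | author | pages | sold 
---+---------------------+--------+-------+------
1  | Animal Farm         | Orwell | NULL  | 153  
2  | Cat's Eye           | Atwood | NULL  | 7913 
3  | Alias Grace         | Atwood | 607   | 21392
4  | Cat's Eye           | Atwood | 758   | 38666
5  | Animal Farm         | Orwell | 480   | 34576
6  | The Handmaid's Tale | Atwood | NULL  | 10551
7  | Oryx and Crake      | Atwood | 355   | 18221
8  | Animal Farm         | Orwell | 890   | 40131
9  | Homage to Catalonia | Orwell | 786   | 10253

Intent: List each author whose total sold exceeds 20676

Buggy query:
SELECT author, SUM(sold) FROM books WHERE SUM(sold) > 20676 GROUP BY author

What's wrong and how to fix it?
Bug: SUM(sold) is an aggregate, but WHERE filters rows before aggregation

Fix: Use HAVING (which filters groups after aggregation) instead of WHERE

Corrected query:
SELECT author, SUM(sold) FROM books GROUP BY author HAVING SUM(sold) > 20676

Result:
author | SUM(sold)
-------+----------
Atwood | 96743    
Orwell | 85113    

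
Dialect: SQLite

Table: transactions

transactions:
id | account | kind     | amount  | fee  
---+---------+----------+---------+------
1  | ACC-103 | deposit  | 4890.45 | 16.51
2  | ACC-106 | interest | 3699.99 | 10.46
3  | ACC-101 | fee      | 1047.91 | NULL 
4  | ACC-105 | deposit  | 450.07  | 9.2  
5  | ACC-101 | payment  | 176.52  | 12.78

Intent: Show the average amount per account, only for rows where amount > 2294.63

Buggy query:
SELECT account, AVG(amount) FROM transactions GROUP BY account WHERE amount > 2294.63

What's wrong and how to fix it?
Bug: Row-level WHERE must come before GROUP BY in the clause order

Fix: Move the WHERE clause before GROUP BY

Corrected query:
SELECT account, AVG(amount) FROM transactions WHERE amount > 2294.63 GROUP BY account

Result:
account | AVG(amount)
--------+------------
ACC-103 | 4890.45    
ACC-106 | 3699.99    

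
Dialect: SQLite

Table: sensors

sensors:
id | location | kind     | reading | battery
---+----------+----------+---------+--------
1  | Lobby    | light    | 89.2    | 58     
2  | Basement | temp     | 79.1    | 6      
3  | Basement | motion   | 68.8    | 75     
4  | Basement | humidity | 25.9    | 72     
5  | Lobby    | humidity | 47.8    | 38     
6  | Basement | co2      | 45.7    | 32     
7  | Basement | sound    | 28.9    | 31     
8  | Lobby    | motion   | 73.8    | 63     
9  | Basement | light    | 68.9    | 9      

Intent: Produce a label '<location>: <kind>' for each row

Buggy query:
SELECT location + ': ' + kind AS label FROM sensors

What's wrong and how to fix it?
Bug: SQLite uses || for string concatenation; + coerces text to numbers (yielding 0)

Fix: Use the || operator for string concatenation

Corrected query:
SELECT location || ': ' || kind AS label FROM sensors

Result:
label             
------------------
Lobby: light      
Basement: temp    
Basement: motion  
Basement: humidity
Lobby: humidity   
Basement: co2     
Basement: sound   
Lobby: motion     
Basement: light   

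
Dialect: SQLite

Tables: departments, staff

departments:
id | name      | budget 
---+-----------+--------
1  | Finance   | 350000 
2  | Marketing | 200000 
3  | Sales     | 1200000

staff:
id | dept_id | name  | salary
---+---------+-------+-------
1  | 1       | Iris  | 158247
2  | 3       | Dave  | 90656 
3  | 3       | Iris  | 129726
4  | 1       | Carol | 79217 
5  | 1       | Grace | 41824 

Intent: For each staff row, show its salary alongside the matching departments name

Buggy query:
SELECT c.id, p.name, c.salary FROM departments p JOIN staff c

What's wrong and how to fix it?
Bug: JOIN with no ON clause produces a cartesian product; every staff row pairs with every departments row

Fix: Specify the join condition linking the foreign key to the parent id

Corrected query:
SELECT c.id, p.name, c.salary FROM departments p JOIN staff c ON c.dept_id = p.id

Result:
id | name    | salary
---+---------+-------
1  | Finance | 158247
2  | Sales   | 90656 
3  | Sales   | 129726
4  | Finance | 79217 
5  | Finance | 41824 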